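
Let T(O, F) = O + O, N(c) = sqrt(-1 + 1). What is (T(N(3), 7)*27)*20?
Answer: 0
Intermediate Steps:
N(c) = 0 (N(c) = sqrt(0) = 0)
T(O, F) = 2*O
(T(N(3), 7)*27)*20 = ((2*0)*27)*20 = (0*27)*20 = 0*20 = 0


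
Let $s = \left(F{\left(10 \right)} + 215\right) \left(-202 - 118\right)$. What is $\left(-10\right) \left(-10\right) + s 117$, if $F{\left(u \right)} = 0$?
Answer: $-8049500$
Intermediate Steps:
$s = -68800$ ($s = \left(0 + 215\right) \left(-202 - 118\right) = 215 \left(-320\right) = -68800$)
$\left(-10\right) \left(-10\right) + s 117 = \left(-10\right) \left(-10\right) - 8049600 = 100 - 8049600 = -8049500$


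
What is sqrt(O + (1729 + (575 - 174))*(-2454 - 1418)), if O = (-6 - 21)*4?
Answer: 2*I*sqrt(2061867) ≈ 2871.8*I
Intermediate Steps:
O = -108 (O = -27*4 = -108)
sqrt(O + (1729 + (575 - 174))*(-2454 - 1418)) = sqrt(-108 + (1729 + (575 - 174))*(-2454 - 1418)) = sqrt(-108 + (1729 + 401)*(-3872)) = sqrt(-108 + 2130*(-3872)) = sqrt(-108 - 8247360) = sqrt(-8247468) = 2*I*sqrt(2061867)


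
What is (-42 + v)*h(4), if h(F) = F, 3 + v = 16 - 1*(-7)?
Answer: -88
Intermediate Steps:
v = 20 (v = -3 + (16 - 1*(-7)) = -3 + (16 + 7) = -3 + 23 = 20)
(-42 + v)*h(4) = (-42 + 20)*4 = -22*4 = -88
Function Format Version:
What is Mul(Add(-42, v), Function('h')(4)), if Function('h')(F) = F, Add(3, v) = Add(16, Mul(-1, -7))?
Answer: -88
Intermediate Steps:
v = 20 (v = Add(-3, Add(16, Mul(-1, -7))) = Add(-3, Add(16, 7)) = Add(-3, 23) = 20)
Mul(Add(-42, v), Function('h')(4)) = Mul(Add(-42, 20), 4) = Mul(-22, 4) = -88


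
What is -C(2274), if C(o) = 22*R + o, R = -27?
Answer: -1680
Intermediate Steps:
C(o) = -594 + o (C(o) = 22*(-27) + o = -594 + o)
-C(2274) = -(-594 + 2274) = -1*1680 = -1680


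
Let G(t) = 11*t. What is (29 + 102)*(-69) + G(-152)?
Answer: -10711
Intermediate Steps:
(29 + 102)*(-69) + G(-152) = (29 + 102)*(-69) + 11*(-152) = 131*(-69) - 1672 = -9039 - 1672 = -10711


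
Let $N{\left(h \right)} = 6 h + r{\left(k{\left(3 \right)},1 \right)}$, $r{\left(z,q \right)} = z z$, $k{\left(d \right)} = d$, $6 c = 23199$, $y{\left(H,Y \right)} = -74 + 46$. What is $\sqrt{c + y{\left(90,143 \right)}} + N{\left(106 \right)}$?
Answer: $645 + \frac{3 \sqrt{1706}}{2} \approx 706.96$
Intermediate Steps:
$y{\left(H,Y \right)} = -28$
$c = \frac{7733}{2}$ ($c = \frac{1}{6} \cdot 23199 = \frac{7733}{2} \approx 3866.5$)
$r{\left(z,q \right)} = z^{2}$
$N{\left(h \right)} = 9 + 6 h$ ($N{\left(h \right)} = 6 h + 3^{2} = 6 h + 9 = 9 + 6 h$)
$\sqrt{c + y{\left(90,143 \right)}} + N{\left(106 \right)} = \sqrt{\frac{7733}{2} - 28} + \left(9 + 6 \cdot 106\right) = \sqrt{\frac{7677}{2}} + \left(9 + 636\right) = \frac{3 \sqrt{1706}}{2} + 645 = 645 + \frac{3 \sqrt{1706}}{2}$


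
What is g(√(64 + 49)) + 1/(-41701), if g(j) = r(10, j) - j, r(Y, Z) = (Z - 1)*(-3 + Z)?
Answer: 4837315/41701 - 5*√113 ≈ 62.849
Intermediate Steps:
r(Y, Z) = (-1 + Z)*(-3 + Z)
g(j) = 3 + j² - 5*j (g(j) = (3 + j² - 4*j) - j = 3 + j² - 5*j)
g(√(64 + 49)) + 1/(-41701) = (3 + (√(64 + 49))² - 5*√(64 + 49)) + 1/(-41701) = (3 + (√113)² - 5*√113) - 1/41701 = (3 + 113 - 5*√113) - 1/41701 = (116 - 5*√113) - 1/41701 = 4837315/41701 - 5*√113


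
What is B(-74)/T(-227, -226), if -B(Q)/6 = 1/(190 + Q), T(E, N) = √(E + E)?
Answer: 3*I*√454/26332 ≈ 0.0024275*I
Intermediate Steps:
T(E, N) = √2*√E (T(E, N) = √(2*E) = √2*√E)
B(Q) = -6/(190 + Q)
B(-74)/T(-227, -226) = (-6/(190 - 74))/((√2*√(-227))) = (-6/116)/((√2*(I*√227))) = (-6*1/116)/((I*√454)) = -(-3)*I*√454/26332 = 3*I*√454/26332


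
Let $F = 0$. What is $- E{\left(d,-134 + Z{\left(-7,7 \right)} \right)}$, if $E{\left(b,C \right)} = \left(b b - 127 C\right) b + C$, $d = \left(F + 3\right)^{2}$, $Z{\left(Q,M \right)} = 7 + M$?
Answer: $-137769$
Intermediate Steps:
$d = 9$ ($d = \left(0 + 3\right)^{2} = 3^{2} = 9$)
$E{\left(b,C \right)} = C + b \left(b^{2} - 127 C\right)$ ($E{\left(b,C \right)} = \left(b^{2} - 127 C\right) b + C = b \left(b^{2} - 127 C\right) + C = C + b \left(b^{2} - 127 C\right)$)
$- E{\left(d,-134 + Z{\left(-7,7 \right)} \right)} = - (\left(-134 + \left(7 + 7\right)\right) + 9^{3} - 127 \left(-134 + \left(7 + 7\right)\right) 9) = - (\left(-134 + 14\right) + 729 - 127 \left(-134 + 14\right) 9) = - (-120 + 729 - \left(-15240\right) 9) = - (-120 + 729 + 137160) = \left(-1\right) 137769 = -137769$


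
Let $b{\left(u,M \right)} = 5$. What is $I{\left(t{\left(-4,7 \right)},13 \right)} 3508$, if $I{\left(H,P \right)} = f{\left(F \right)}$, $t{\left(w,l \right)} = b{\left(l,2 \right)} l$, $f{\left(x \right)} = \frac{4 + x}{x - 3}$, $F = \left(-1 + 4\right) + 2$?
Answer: $15786$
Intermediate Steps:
$F = 5$ ($F = 3 + 2 = 5$)
$f{\left(x \right)} = \frac{4 + x}{-3 + x}$
$t{\left(w,l \right)} = 5 l$
$I{\left(H,P \right)} = \frac{9}{2}$ ($I{\left(H,P \right)} = \frac{4 + 5}{-3 + 5} = \frac{1}{2} \cdot 9 = \frac{9}{2}$)
$I{\left(t{\left(-4,7 \right)},13 \right)} 3508 = \frac{9}{2} \cdot 3508 = 15786$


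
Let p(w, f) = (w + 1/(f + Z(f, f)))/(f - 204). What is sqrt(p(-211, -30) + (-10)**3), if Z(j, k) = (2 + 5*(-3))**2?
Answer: 4*I*sqrt(10858263)/417 ≈ 31.609*I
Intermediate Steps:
Z(j, k) = 169 (Z(j, k) = (2 - 15)**2 = (-13)**2 = 169)
p(w, f) = (w + 1/(169 + f))/(-204 + f) (p(w, f) = (w + 1/(f + 169))/(f - 204) = (w + 1/(169 + f))/(-204 + f))
sqrt(p(-211, -30) + (-10)**3) = sqrt((1 + 169*(-211) - 30*(-211))/(-34476 + (-30)**2 - 35*(-30)) + (-10)**3) = sqrt((1 - 35659 + 6330)/(-34476 + 900 + 1050) - 1000) = sqrt(-29328/(-32526) - 1000) = sqrt(-1/32526*(-29328) - 1000) = sqrt(376/417 - 1000) = sqrt(-416624/417) = 4*I*sqrt(10858263)/417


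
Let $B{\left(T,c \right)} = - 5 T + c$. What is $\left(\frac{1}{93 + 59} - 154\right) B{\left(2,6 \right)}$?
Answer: $\frac{23407}{38} \approx 615.97$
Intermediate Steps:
$B{\left(T,c \right)} = c - 5 T$
$\left(\frac{1}{93 + 59} - 154\right) B{\left(2,6 \right)} = \left(\frac{1}{93 + 59} - 154\right) \left(6 - 10\right) = \left(\frac{1}{152} - 154\right) \left(6 - 10\right) = \left(\frac{1}{152} - 154\right) \left(-4\right) = \left(- \frac{23407}{152}\right) \left(-4\right) = \frac{23407}{38}$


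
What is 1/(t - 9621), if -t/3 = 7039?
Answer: -1/30738 ≈ -3.2533e-5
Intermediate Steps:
t = -21117 (t = -3*7039 = -21117)
1/(t - 9621) = 1/(-21117 - 9621) = 1/(-30738) = -1/30738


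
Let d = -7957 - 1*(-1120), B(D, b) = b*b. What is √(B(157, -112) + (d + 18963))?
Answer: √24670 ≈ 157.07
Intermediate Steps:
B(D, b) = b²
d = -6837 (d = -7957 + 1120 = -6837)
√(B(157, -112) + (d + 18963)) = √((-112)² + (-6837 + 18963)) = √(12544 + 12126) = √24670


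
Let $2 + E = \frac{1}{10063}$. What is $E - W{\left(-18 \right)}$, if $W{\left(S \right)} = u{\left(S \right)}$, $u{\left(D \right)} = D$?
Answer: $\frac{161009}{10063} \approx 16.0$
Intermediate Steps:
$W{\left(S \right)} = S$
$E = - \frac{20125}{10063}$ ($E = -2 + \frac{1}{10063} = - \frac{20125}{10063} \approx -1.9999$)
$E - W{\left(-18 \right)} = - \frac{20125}{10063} - -18 = - \frac{20125}{10063} + 18 = \frac{161009}{10063}$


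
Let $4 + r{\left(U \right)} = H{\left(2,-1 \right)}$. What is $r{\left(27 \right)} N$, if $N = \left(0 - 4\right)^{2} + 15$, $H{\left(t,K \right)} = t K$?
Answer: $-186$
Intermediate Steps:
$H{\left(t,K \right)} = K t$
$r{\left(U \right)} = -6$ ($r{\left(U \right)} = -4 - 2 = -6$)
$N = 31$ ($N = \left(-4\right)^{2} + 15 = 16 + 15 = 31$)
$r{\left(27 \right)} N = \left(-6\right) 31 = -186$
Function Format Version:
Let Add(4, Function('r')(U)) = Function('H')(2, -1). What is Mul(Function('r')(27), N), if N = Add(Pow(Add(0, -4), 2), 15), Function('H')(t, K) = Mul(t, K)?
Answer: -186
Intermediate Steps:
Function('H')(t, K) = Mul(K, t)
Function('r')(U) = -6 (Function('r')(U) = Add(-4, Mul(-1, 2)) = Add(-4, -2) = -6)
N = 31 (N = Add(Pow(-4, 2), 15) = Add(16, 15) = 31)
Mul(Function('r')(27), N) = Mul(-6, 31) = -186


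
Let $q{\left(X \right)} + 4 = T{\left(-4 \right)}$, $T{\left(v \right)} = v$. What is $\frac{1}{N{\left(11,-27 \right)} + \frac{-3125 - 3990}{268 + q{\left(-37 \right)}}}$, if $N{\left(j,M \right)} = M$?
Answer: $- \frac{52}{2827} \approx -0.018394$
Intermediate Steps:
$q{\left(X \right)} = -8$ ($q{\left(X \right)} = -4 - 4 = -8$)
$\frac{1}{N{\left(11,-27 \right)} + \frac{-3125 - 3990}{268 + q{\left(-37 \right)}}} = \frac{1}{-27 + \frac{-3125 - 3990}{268 - 8}} = \frac{1}{-27 - \frac{7115}{260}} = \frac{1}{-27 - \frac{1423}{52}} = \frac{1}{- \frac{2827}{52}} = - \frac{52}{2827}$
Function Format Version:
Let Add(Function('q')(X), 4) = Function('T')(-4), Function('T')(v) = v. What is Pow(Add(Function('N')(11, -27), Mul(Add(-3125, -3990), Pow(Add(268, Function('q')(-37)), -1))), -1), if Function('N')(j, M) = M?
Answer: Rational(-52, 2827) ≈ -0.018394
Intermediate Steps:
Function('q')(X) = -8 (Function('q')(X) = Add(-4, -4) = -8)
Pow(Add(Function('N')(11, -27), Mul(Add(-3125, -3990), Pow(Add(268, Function('q')(-37)), -1))), -1) = Pow(Add(-27, Mul(Add(-3125, -3990), Pow(Add(268, -8), -1))), -1) = Pow(Add(-27, Mul(-7115, Pow(260, -1))), -1) = Pow(Add(-27, Mul(-7115, Rational(1, 260))), -1) = Pow(Add(-27, Rational(-1423, 52)), -1) = Pow(Rational(-2827, 52), -1) = Rational(-52, 2827)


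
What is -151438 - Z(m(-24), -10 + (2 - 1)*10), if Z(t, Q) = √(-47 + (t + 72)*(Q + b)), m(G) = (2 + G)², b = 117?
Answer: -151438 - √65005 ≈ -1.5169e+5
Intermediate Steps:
Z(t, Q) = √(-47 + (72 + t)*(117 + Q)) (Z(t, Q) = √(-47 + (t + 72)*(Q + 117)) = √(-47 + (72 + t)*(117 + Q)))
-151438 - Z(m(-24), -10 + (2 - 1)*10) = -151438 - √(8377 + 72*(-10 + (2 - 1)*10) + 117*(2 - 24)² + (-10 + (2 - 1)*10)*(2 - 24)²) = -151438 - √(8377 + 72*(-10 + 1*10) + 117*(-22)² + (-10 + 1*10)*(-22)²) = -151438 - √(8377 + 72*(-10 + 10) + 117*484 + (-10 + 10)*484) = -151438 - √(8377 + 72*0 + 56628 + 0*484) = -151438 - √(8377 + 0 + 56628 + 0) = -151438 - √65005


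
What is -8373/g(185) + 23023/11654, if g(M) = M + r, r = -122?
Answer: -32042831/244734 ≈ -130.93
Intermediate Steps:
g(M) = -122 + M (g(M) = M - 122 = -122 + M)
-8373/g(185) + 23023/11654 = -8373/(-122 + 185) + 23023/11654 = -8373/63 + 23023*(1/11654) = -8373*1/63 + 23023/11654 = -2791/21 + 23023/11654 = -32042831/244734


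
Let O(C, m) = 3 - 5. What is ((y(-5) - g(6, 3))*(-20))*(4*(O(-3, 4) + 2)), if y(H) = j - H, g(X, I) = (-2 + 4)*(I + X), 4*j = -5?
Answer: 0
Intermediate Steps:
O(C, m) = -2
j = -5/4 (j = (¼)*(-5) = -5/4 ≈ -1.2500)
g(X, I) = 2*I + 2*X (g(X, I) = 2*(I + X) = 2*I + 2*X)
y(H) = -5/4 - H
((y(-5) - g(6, 3))*(-20))*(4*(O(-3, 4) + 2)) = (((-5/4 - 1*(-5)) - (2*3 + 2*6))*(-20))*(4*(-2 + 2)) = (((-5/4 + 5) - (6 + 12))*(-20))*(4*0) = ((15/4 - 1*18)*(-20))*0 = ((15/4 - 18)*(-20))*0 = -57/4*(-20)*0 = 285*0 = 0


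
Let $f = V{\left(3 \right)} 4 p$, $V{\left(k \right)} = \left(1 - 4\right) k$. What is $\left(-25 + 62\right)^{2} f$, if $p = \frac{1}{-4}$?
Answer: $12321$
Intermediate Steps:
$p = - \frac{1}{4} \approx -0.25$
$V{\left(k \right)} = - 3 k$
$f = 9$ ($f = \left(-3\right) 3 \cdot 4 \left(- \frac{1}{4}\right) = \left(-9\right) 4 \left(- \frac{1}{4}\right) = \left(-36\right) \left(- \frac{1}{4}\right) = 9$)
$\left(-25 + 62\right)^{2} f = \left(-25 + 62\right)^{2} \cdot 9 = 37^{2} \cdot 9 = 1369 \cdot 9 = 12321$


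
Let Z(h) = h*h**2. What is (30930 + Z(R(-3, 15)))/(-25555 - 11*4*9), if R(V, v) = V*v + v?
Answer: -3930/25951 ≈ -0.15144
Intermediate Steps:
R(V, v) = v + V*v
Z(h) = h**3
(30930 + Z(R(-3, 15)))/(-25555 - 11*4*9) = (30930 + (15*(1 - 3))**3)/(-25555 - 11*4*9) = (30930 + (15*(-2))**3)/(-25555 - 44*9) = (30930 + (-30)**3)/(-25555 - 396) = (30930 - 27000)/(-25951) = 3930*(-1/25951) = -3930/25951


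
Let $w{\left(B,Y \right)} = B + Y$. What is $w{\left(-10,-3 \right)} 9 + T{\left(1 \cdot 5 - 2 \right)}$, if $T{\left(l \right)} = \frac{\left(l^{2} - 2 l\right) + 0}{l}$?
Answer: $-116$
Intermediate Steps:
$T{\left(l \right)} = \frac{l^{2} - 2 l}{l}$
$w{\left(-10,-3 \right)} 9 + T{\left(1 \cdot 5 - 2 \right)} = \left(-10 - 3\right) 9 + \left(-2 + \left(1 \cdot 5 - 2\right)\right) = \left(-13\right) 9 + \left(-2 + \left(5 - 2\right)\right) = -117 + \left(-2 + 3\right) = -117 + 1 = -116$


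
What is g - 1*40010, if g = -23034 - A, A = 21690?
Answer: -84734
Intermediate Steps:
g = -44724 (g = -23034 - 1*21690 = -23034 - 21690 = -44724)
g - 1*40010 = -44724 - 1*40010 = -44724 - 40010 = -84734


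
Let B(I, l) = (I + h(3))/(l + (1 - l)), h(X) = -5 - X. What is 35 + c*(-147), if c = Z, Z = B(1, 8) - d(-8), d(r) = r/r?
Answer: 1211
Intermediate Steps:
d(r) = 1
B(I, l) = -8 + I (B(I, l) = (I + (-5 - 1*3))/(l + (1 - l)) = (I + (-5 - 3))/1 = (I - 8)*1 = (-8 + I)*1 = -8 + I)
Z = -8 (Z = (-8 + 1) - 1*1 = -7 - 1 = -8)
c = -8
35 + c*(-147) = 35 - 8*(-147) = 35 + 1176 = 1211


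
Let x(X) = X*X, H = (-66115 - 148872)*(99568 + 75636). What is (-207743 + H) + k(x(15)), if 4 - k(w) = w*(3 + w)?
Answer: -37666841387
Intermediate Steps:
H = -37666582348 (H = -214987*175204 = -37666582348)
x(X) = X²
k(w) = 4 - w*(3 + w)
(-207743 + H) + k(x(15)) = (-207743 - 37666582348) + (4 - (15²)² - 3*15²) = -37666790091 + (4 - 1*225² - 3*225) = -37666790091 + (4 - 1*50625 - 675) = -37666790091 + (4 - 50625 - 675) = -37666790091 - 51296 = -37666841387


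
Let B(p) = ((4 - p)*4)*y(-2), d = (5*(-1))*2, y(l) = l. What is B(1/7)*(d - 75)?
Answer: 18360/7 ≈ 2622.9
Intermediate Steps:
d = -10 (d = -5*2 = -10)
B(p) = -32 + 8*p (B(p) = ((4 - p)*4)*(-2) = (16 - 4*p)*(-2) = -32 + 8*p)
B(1/7)*(d - 75) = (-32 + 8/7)*(-10 - 75) = (-32 + 8*(⅐))*(-85) = (-32 + 8/7)*(-85) = -216/7*(-85) = 18360/7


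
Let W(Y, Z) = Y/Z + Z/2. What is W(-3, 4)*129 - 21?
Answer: 561/4 ≈ 140.25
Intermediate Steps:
W(Y, Z) = Z/2 + Y/Z (W(Y, Z) = Y/Z + Z*(1/2) = Y/Z + Z/2 = Z/2 + Y/Z)
W(-3, 4)*129 - 21 = ((1/2)*4 - 3/4)*129 - 21 = (2 - 3*1/4)*129 - 21 = (2 - 3/4)*129 - 21 = (5/4)*129 - 21 = 645/4 - 21 = 561/4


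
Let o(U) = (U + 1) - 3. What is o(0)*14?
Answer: -28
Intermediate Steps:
o(U) = -2 + U (o(U) = (1 + U) - 3 = -2 + U)
o(0)*14 = (-2 + 0)*14 = -2*14 = -28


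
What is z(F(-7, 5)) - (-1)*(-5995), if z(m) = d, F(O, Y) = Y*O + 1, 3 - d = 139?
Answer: -6131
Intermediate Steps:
d = -136 (d = 3 - 1*139 = 3 - 139 = -136)
F(O, Y) = 1 + O*Y (F(O, Y) = O*Y + 1 = 1 + O*Y)
z(m) = -136
z(F(-7, 5)) - (-1)*(-5995) = -136 - (-1)*(-5995) = -136 - 1*5995 = -136 - 5995 = -6131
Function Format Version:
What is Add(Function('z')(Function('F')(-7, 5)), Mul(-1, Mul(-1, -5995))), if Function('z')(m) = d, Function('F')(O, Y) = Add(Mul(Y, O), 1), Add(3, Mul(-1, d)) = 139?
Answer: -6131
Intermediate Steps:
d = -136 (d = Add(3, Mul(-1, 139)) = Add(3, -139) = -136)
Function('F')(O, Y) = Add(1, Mul(O, Y)) (Function('F')(O, Y) = Add(Mul(O, Y), 1) = Add(1, Mul(O, Y)))
Function('z')(m) = -136
Add(Function('z')(Function('F')(-7, 5)), Mul(-1, Mul(-1, -5995))) = Add(-136, Mul(-1, Mul(-1, -5995))) = Add(-136, Mul(-1, 5995)) = Add(-136, -5995) = -6131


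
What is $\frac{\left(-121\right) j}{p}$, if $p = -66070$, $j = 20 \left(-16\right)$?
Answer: $- \frac{3872}{6607} \approx -0.58605$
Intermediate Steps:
$j = -320$
$\frac{\left(-121\right) j}{p} = \frac{\left(-121\right) \left(-320\right)}{-66070} = 38720 \left(- \frac{1}{66070}\right) = - \frac{3872}{6607}$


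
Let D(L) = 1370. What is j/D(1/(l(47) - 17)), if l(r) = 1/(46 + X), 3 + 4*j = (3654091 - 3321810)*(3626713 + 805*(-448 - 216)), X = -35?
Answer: 102747698223/548 ≈ 1.8750e+8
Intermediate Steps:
j = 513738491115/2 (j = -¾ + ((3654091 - 3321810)*(3626713 + 805*(-448 - 216)))/4 = -¾ + (332281*(3626713 + 805*(-664)))/4 = -¾ + (332281*(3626713 - 534520))/4 = -¾ + (332281*3092193)/4 = -¾ + (¼)*1027476982233 = -¾ + 1027476982233/4 = 513738491115/2 ≈ 2.5687e+11)
l(r) = 1/11 (l(r) = 1/(46 - 35) = 1/11)
j/D(1/(l(47) - 17)) = (513738491115/2)/1370 = (513738491115/2)*(1/1370) = 102747698223/548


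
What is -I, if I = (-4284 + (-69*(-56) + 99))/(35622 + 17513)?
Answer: 321/53135 ≈ 0.0060412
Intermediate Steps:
I = -321/53135 (I = (-4284 + (3864 + 99))/53135 = (-4284 + 3963)*(1/53135) = -321*1/53135 = -321/53135 ≈ -0.0060412)
-I = -1*(-321/53135) = 321/53135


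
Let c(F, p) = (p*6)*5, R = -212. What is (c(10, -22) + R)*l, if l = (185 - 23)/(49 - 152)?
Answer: 141264/103 ≈ 1371.5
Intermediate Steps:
c(F, p) = 30*p (c(F, p) = (6*p)*5 = 30*p)
l = -162/103 (l = 162/(-103) = 162*(-1/103) = -162/103 ≈ -1.5728)
(c(10, -22) + R)*l = (30*(-22) - 212)*(-162/103) = (-660 - 212)*(-162/103) = -872*(-162/103) = 141264/103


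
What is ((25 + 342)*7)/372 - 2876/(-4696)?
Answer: 1641737/218364 ≈ 7.5183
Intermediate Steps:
((25 + 342)*7)/372 - 2876/(-4696) = (367*7)*(1/372) - 2876*(-1/4696) = 2569*(1/372) + 719/1174 = 2569/372 + 719/1174 = 1641737/218364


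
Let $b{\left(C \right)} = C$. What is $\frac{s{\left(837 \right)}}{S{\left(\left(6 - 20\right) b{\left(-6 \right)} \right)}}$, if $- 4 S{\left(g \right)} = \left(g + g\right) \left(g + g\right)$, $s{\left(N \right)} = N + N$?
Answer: $- \frac{93}{392} \approx -0.23724$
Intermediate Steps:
$s{\left(N \right)} = 2 N$
$S{\left(g \right)} = - g^{2}$ ($S{\left(g \right)} = - \frac{\left(g + g\right) \left(g + g\right)}{4} = - \frac{2 g 2 g}{4} = - \frac{4 g^{2}}{4} = - g^{2}$)
$\frac{s{\left(837 \right)}}{S{\left(\left(6 - 20\right) b{\left(-6 \right)} \right)}} = \frac{2 \cdot 837}{\left(-1\right) \left(\left(6 - 20\right) \left(-6\right)\right)^{2}} = \frac{1674}{\left(-1\right) \left(\left(6 - 20\right) \left(-6\right)\right)^{2}} = \frac{1674}{\left(-1\right) \left(\left(-14\right) \left(-6\right)\right)^{2}} = \frac{1674}{\left(-1\right) 84^{2}} = \frac{1674}{\left(-1\right) 7056} = \frac{1674}{-7056} = 1674 \left(- \frac{1}{7056}\right) = - \frac{93}{392}$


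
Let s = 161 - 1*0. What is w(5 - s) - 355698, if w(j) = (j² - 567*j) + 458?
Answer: -242452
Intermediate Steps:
s = 161 (s = 161 + 0 = 161)
w(j) = 458 + j² - 567*j
w(5 - s) - 355698 = (458 + (5 - 1*161)² - 567*(5 - 1*161)) - 355698 = (458 + (5 - 161)² - 567*(5 - 161)) - 355698 = (458 + (-156)² - 567*(-156)) - 355698 = (458 + 24336 + 88452) - 355698 = 113246 - 355698 = -242452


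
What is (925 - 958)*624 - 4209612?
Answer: -4230204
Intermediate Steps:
(925 - 958)*624 - 4209612 = -33*624 - 4209612 = -20592 - 4209612 = -4230204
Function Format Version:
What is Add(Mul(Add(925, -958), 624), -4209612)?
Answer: -4230204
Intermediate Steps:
Add(Mul(Add(925, -958), 624), -4209612) = Add(Mul(-33, 624), -4209612) = Add(-20592, -4209612) = -4230204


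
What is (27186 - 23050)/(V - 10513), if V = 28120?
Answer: 4136/17607 ≈ 0.23491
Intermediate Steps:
(27186 - 23050)/(V - 10513) = (27186 - 23050)/(28120 - 10513) = 4136/17607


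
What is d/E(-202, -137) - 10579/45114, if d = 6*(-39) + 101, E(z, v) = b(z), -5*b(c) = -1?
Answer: -30011389/45114 ≈ -665.23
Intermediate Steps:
b(c) = ⅕ (b(c) = -⅕*(-1) = ⅕)
E(z, v) = ⅕
d = -133 (d = -234 + 101 = -133)
d/E(-202, -137) - 10579/45114 = -133/⅕ - 10579/45114 = -133*5 - 10579*1/45114 = -665 - 10579/45114 = -30011389/45114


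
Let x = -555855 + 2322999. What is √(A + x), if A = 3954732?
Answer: 6*√158941 ≈ 2392.0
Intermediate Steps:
x = 1767144
√(A + x) = √(3954732 + 1767144) = √5721876 = 6*√158941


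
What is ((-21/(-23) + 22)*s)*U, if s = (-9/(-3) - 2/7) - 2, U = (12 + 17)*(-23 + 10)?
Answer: -993395/161 ≈ -6170.2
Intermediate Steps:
U = -377 (U = 29*(-13) = -377)
s = 5/7 (s = (-9*(-⅓) - 2*⅐) - 2 = (3 - 2/7) - 2 = 19/7 - 2 = 5/7 ≈ 0.71429)
((-21/(-23) + 22)*s)*U = ((-21/(-23) + 22)*(5/7))*(-377) = ((-21*(-1/23) + 22)*(5/7))*(-377) = ((21/23 + 22)*(5/7))*(-377) = ((527/23)*(5/7))*(-377) = (2635/161)*(-377) = -993395/161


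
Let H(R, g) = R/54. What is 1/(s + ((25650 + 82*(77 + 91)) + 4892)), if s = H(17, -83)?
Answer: 54/2393189 ≈ 2.2564e-5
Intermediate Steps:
H(R, g) = R/54 (H(R, g) = R*(1/54) = R/54)
s = 17/54 (s = (1/54)*17 = 17/54 ≈ 0.31481)
1/(s + ((25650 + 82*(77 + 91)) + 4892)) = 1/(17/54 + ((25650 + 82*(77 + 91)) + 4892)) = 1/(17/54 + ((25650 + 82*168) + 4892)) = 1/(17/54 + ((25650 + 13776) + 4892)) = 1/(17/54 + (39426 + 4892)) = 1/(17/54 + 44318) = 1/(2393189/54) = 54/2393189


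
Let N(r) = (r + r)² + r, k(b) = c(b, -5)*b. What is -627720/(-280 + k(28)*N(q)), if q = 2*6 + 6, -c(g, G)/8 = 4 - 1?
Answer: 78465/110411 ≈ 0.71066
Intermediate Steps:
c(g, G) = -24 (c(g, G) = -8*(4 - 1) = -8*3 = -24)
q = 18 (q = 12 + 6 = 18)
k(b) = -24*b
N(r) = r + 4*r² (N(r) = (2*r)² + r = 4*r² + r = r + 4*r²)
-627720/(-280 + k(28)*N(q)) = -627720/(-280 + (-24*28)*(18*(1 + 4*18))) = -627720/(-280 - 12096*(1 + 72)) = -627720/(-280 - 12096*73) = -627720/(-280 - 672*1314) = -627720/(-280 - 883008) = -627720/(-883288) = -627720*(-1/883288) = 78465/110411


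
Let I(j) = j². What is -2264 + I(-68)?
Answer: 2360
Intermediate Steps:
-2264 + I(-68) = -2264 + (-68)² = -2264 + 4624 = 2360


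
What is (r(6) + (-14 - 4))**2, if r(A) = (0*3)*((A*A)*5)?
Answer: 324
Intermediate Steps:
r(A) = 0 (r(A) = 0*(A**2*5) = 0*(5*A**2) = 0)
(r(6) + (-14 - 4))**2 = (0 + (-14 - 4))**2 = (0 - 18)**2 = (-18)**2 = 324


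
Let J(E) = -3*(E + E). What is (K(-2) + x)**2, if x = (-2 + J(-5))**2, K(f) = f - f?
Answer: 614656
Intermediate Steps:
J(E) = -6*E
K(f) = 0
x = 784 (x = (-2 - 6*(-5))**2 = (-2 + 30)**2 = 28**2 = 784)
(K(-2) + x)**2 = (0 + 784)**2 = 784**2 = 614656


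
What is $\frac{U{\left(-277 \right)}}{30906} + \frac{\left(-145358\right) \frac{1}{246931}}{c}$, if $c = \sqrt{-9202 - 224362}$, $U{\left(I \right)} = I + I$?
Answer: $- \frac{277}{15453} + \frac{72679 i \sqrt{58391}}{14418548021} \approx -0.017925 + 0.001218 i$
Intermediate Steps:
$U{\left(I \right)} = 2 I$
$c = 2 i \sqrt{58391}$ ($c = \sqrt{-233564} = 2 i \sqrt{58391} \approx 483.28 i$)
$\frac{U{\left(-277 \right)}}{30906} + \frac{\left(-145358\right) \frac{1}{246931}}{c} = \frac{2 \left(-277\right)}{30906} + \frac{\left(-145358\right) \frac{1}{246931}}{2 i \sqrt{58391}} = \left(-554\right) \frac{1}{30906} + \left(-145358\right) \frac{1}{246931} \left(- \frac{i \sqrt{58391}}{116782}\right) = - \frac{277}{15453} - \frac{145358 \left(- \frac{i \sqrt{58391}}{116782}\right)}{246931} = - \frac{277}{15453} + \frac{72679 i \sqrt{58391}}{14418548021}$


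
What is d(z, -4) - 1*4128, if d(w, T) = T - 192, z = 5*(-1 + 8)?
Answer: -4324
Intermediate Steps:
z = 35 (z = 5*7 = 35)
d(w, T) = -192 + T
d(z, -4) - 1*4128 = (-192 - 4) - 1*4128 = -196 - 4128 = -4324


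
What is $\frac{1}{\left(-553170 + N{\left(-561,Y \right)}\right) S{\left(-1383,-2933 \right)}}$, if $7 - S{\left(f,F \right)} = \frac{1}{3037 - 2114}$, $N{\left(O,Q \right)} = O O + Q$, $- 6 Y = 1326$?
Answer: $- \frac{923}{1541808200} \approx -5.9865 \cdot 10^{-7}$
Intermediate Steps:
$Y = -221$ ($Y = \left(- \frac{1}{6}\right) 1326 = -221$)
$N{\left(O,Q \right)} = Q + O^{2}$ ($N{\left(O,Q \right)} = O^{2} + Q = Q + O^{2}$)
$S{\left(f,F \right)} = \frac{6460}{923}$ ($S{\left(f,F \right)} = 7 - \frac{1}{3037 - 2114} = 7 - \frac{1}{923} = \frac{6460}{923}$)
$\frac{1}{\left(-553170 + N{\left(-561,Y \right)}\right) S{\left(-1383,-2933 \right)}} = \frac{1}{\left(-553170 - \left(221 - \left(-561\right)^{2}\right)\right) \frac{6460}{923}} = \frac{1}{-553170 + \left(-221 + 314721\right)} \frac{923}{6460} = \frac{1}{-553170 + 314500} \cdot \frac{923}{6460} = \frac{1}{-238670} \cdot \frac{923}{6460} = \left(- \frac{1}{238670}\right) \frac{923}{6460} = - \frac{923}{1541808200}$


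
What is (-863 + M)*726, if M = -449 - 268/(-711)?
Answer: -225680488/237 ≈ -9.5224e+5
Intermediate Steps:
M = -318971/711 (M = -449 - 268*(-1/711) = -449 + 268/711 = -318971/711 ≈ -448.62)
(-863 + M)*726 = (-863 - 318971/711)*726 = -932564/711*726 = -225680488/237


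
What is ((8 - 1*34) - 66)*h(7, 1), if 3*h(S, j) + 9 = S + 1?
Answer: 92/3 ≈ 30.667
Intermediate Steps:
h(S, j) = -8/3 + S/3 (h(S, j) = -3 + (S + 1)/3 = -3 + (1 + S)/3 = -3 + (1/3 + S/3) = -8/3 + S/3)
((8 - 1*34) - 66)*h(7, 1) = ((8 - 1*34) - 66)*(-8/3 + (1/3)*7) = ((8 - 34) - 66)*(-8/3 + 7/3) = (-26 - 66)*(-1/3) = -92*(-1/3) = 92/3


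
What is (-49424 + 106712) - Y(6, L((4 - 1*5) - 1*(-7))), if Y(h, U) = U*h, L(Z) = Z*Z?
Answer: 57072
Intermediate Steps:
L(Z) = Z²
(-49424 + 106712) - Y(6, L((4 - 1*5) - 1*(-7))) = (-49424 + 106712) - ((4 - 1*5) - 1*(-7))²*6 = 57288 - ((4 - 5) + 7)²*6 = 57288 - (-1 + 7)²*6 = 57288 - 6²*6 = 57288 - 36*6 = 57288 - 1*216 = 57288 - 216 = 57072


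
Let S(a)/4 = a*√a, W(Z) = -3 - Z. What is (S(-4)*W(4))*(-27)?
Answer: -6048*I ≈ -6048.0*I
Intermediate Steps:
S(a) = 4*a^(3/2) (S(a) = 4*(a*√a) = 4*a^(3/2))
(S(-4)*W(4))*(-27) = ((4*(-4)^(3/2))*(-3 - 1*4))*(-27) = ((4*(-8*I))*(-3 - 4))*(-27) = (-32*I*(-7))*(-27) = (224*I)*(-27) = -6048*I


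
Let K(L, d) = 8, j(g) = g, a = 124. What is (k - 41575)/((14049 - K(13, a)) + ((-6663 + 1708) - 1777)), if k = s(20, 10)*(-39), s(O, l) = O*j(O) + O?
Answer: -57955/7309 ≈ -7.9293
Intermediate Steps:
s(O, l) = O + O² (s(O, l) = O*O + O = O² + O = O + O²)
k = -16380 (k = (20*(1 + 20))*(-39) = (20*21)*(-39) = 420*(-39) = -16380)
(k - 41575)/((14049 - K(13, a)) + ((-6663 + 1708) - 1777)) = (-16380 - 41575)/((14049 - 1*8) + ((-6663 + 1708) - 1777)) = -57955/((14049 - 8) + (-4955 - 1777)) = -57955/(14041 - 6732) = -57955/7309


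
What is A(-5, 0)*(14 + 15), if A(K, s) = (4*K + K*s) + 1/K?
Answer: -2929/5 ≈ -585.80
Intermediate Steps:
A(K, s) = 1/K + 4*K + K*s
A(-5, 0)*(14 + 15) = ((1 + (-5)**2*(4 + 0))/(-5))*(14 + 15) = -(1 + 25*4)/5*29 = -(1 + 100)/5*29 = -1/5*101*29 = -101/5*29 = -2929/5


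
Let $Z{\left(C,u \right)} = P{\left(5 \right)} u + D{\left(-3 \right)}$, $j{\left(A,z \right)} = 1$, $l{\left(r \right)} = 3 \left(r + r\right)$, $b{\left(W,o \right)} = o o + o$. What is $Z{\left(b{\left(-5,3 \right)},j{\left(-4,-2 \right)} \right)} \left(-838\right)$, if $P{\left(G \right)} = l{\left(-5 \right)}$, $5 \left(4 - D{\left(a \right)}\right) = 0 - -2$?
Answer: $\frac{110616}{5} \approx 22123.0$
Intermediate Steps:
$b{\left(W,o \right)} = o + o^{2}$ ($b{\left(W,o \right)} = o^{2} + o = o + o^{2}$)
$l{\left(r \right)} = 6 r$ ($l{\left(r \right)} = 3 \cdot 2 r = 6 r$)
$D{\left(a \right)} = \frac{18}{5}$ ($D{\left(a \right)} = 4 - \frac{0 - -2}{5} = 4 - \frac{0 + 2}{5} = 4 - \frac{2}{5} = \frac{18}{5}$)
$P{\left(G \right)} = -30$ ($P{\left(G \right)} = 6 \left(-5\right) = -30$)
$Z{\left(C,u \right)} = \frac{18}{5} - 30 u$ ($Z{\left(C,u \right)} = - 30 u + \frac{18}{5} = \frac{18}{5} - 30 u$)
$Z{\left(b{\left(-5,3 \right)},j{\left(-4,-2 \right)} \right)} \left(-838\right) = \left(\frac{18}{5} - 30\right) \left(-838\right) = \left(- \frac{132}{5}\right) \left(-838\right) = \frac{110616}{5}$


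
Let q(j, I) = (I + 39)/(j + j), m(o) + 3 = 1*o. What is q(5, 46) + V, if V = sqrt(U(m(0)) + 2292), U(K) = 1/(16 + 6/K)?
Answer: 17/2 + sqrt(449246)/14 ≈ 56.376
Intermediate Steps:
m(o) = -3 + o (m(o) = -3 + 1*o = -3 + o)
q(j, I) = (39 + I)/(2*j) (q(j, I) = (39 + I)/((2*j)) = (39 + I)*(1/(2*j)) = (39 + I)/(2*j))
V = sqrt(449246)/14 (V = sqrt((-3 + 0)/(2*(3 + 8*(-3 + 0))) + 2292) = sqrt((1/2)*(-3)/(3 + 8*(-3)) + 2292) = sqrt((1/2)*(-3)/(3 - 24) + 2292) = sqrt((1/2)*(-3)/(-21) + 2292) = sqrt((1/2)*(-3)*(-1/21) + 2292) = sqrt(1/14 + 2292) = sqrt(32089/14) = sqrt(449246)/14 ≈ 47.876)
q(5, 46) + V = (1/2)*(39 + 46)/5 + sqrt(449246)/14 = (1/2)*(1/5)*85 + sqrt(449246)/14 = 17/2 + sqrt(449246)/14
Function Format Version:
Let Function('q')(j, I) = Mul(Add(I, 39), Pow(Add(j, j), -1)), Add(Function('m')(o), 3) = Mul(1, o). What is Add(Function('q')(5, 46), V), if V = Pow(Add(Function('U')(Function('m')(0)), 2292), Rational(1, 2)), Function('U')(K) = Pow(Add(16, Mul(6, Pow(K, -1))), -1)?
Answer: Add(Rational(17, 2), Mul(Rational(1, 14), Pow(449246, Rational(1, 2)))) ≈ 56.376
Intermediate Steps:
Function('m')(o) = Add(-3, o) (Function('m')(o) = Add(-3, Mul(1, o)) = Add(-3, o))
Function('q')(j, I) = Mul(Rational(1, 2), Pow(j, -1), Add(39, I)) (Function('q')(j, I) = Mul(Add(39, I), Pow(Mul(2, j), -1)) = Mul(Add(39, I), Mul(Rational(1, 2), Pow(j, -1))) = Mul(Rational(1, 2), Pow(j, -1), Add(39, I)))
V = Mul(Rational(1, 14), Pow(449246, Rational(1, 2))) (V = Pow(Add(Mul(Rational(1, 2), Add(-3, 0), Pow(Add(3, Mul(8, Add(-3, 0))), -1)), 2292), Rational(1, 2)) = Pow(Add(Mul(Rational(1, 2), -3, Pow(Add(3, Mul(8, -3)), -1)), 2292), Rational(1, 2)) = Pow(Add(Mul(Rational(1, 2), -3, Pow(Add(3, -24), -1)), 2292), Rational(1, 2)) = Pow(Add(Mul(Rational(1, 2), -3, Pow(-21, -1)), 2292), Rational(1, 2)) = Pow(Add(Mul(Rational(1, 2), -3, Rational(-1, 21)), 2292), Rational(1, 2)) = Pow(Add(Rational(1, 14), 2292), Rational(1, 2)) = Pow(Rational(32089, 14), Rational(1, 2)) = Mul(Rational(1, 14), Pow(449246, Rational(1, 2))) ≈ 47.876)
Add(Function('q')(5, 46), V) = Add(Mul(Rational(1, 2), Pow(5, -1), Add(39, 46)), Mul(Rational(1, 14), Pow(449246, Rational(1, 2)))) = Add(Mul(Rational(1, 2), Rational(1, 5), 85), Mul(Rational(1, 14), Pow(449246, Rational(1, 2)))) = Add(Rational(17, 2), Mul(Rational(1, 14), Pow(449246, Rational(1, 2))))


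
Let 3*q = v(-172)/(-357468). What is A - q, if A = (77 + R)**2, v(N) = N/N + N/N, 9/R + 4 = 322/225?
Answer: 483824545086503/89568254484 ≈ 5401.7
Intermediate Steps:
R = -2025/578 (R = 9/(-4 + 322/225) = 9/(-578/225) = 9*(-225/578) = -2025/578 ≈ -3.5035)
v(N) = 2 (v(N) = 1 + 1 = 2)
q = -1/536202 (q = (2/(-357468))/3 = (2*(-1/357468))/3 = (1/3)*(-1/178734) = -1/536202 ≈ -1.8650e-6)
A = 1804635361/334084 (A = (77 - 2025/578)**2 = (42481/578)**2 = 1804635361/334084 ≈ 5401.7)
A - q = 1804635361/334084 - 1*(-1/536202) = 1804635361/334084 + 1/536202 = 483824545086503/89568254484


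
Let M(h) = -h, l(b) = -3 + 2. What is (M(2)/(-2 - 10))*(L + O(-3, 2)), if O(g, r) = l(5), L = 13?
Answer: 2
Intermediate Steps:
l(b) = -1
O(g, r) = -1
(M(2)/(-2 - 10))*(L + O(-3, 2)) = ((-1*2)/(-2 - 10))*(13 - 1) = -2/(-12)*12 = -2*(-1/12)*12 = (⅙)*12 = 2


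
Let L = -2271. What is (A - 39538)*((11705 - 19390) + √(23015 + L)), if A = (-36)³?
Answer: 662400890 - 172388*√5186 ≈ 6.4999e+8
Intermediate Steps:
A = -46656
(A - 39538)*((11705 - 19390) + √(23015 + L)) = (-46656 - 39538)*((11705 - 19390) + √(23015 - 2271)) = -86194*(-7685 + √20744) = -86194*(-7685 + 2*√5186) = 662400890 - 172388*√5186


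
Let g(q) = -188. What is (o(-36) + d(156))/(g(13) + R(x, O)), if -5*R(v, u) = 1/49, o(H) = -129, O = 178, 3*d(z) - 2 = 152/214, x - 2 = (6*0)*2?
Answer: 10074155/14785581 ≈ 0.68135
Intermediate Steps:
x = 2 (x = 2 + (6*0)*2 = 2 + 0*2 = 2 + 0 = 2)
d(z) = 290/321 (d(z) = ⅔ + (152/214)/3 = ⅔ + (152*(1/214))/3 = ⅔ + (⅓)*(76/107) = ⅔ + 76/321 = 290/321)
R(v, u) = -1/245 (R(v, u) = -⅕/49 = -⅕*1/49 = -1/245)
(o(-36) + d(156))/(g(13) + R(x, O)) = (-129 + 290/321)/(-188 - 1/245) = -41119/(321*(-46061/245)) = -41119/321*(-245/46061) = 10074155/14785581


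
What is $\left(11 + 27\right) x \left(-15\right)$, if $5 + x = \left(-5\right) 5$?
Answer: $17100$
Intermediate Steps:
$x = -30$ ($x = -5 - 25 = -30$)
$\left(11 + 27\right) x \left(-15\right) = \left(11 + 27\right) \left(-30\right) \left(-15\right) = 38 \left(-30\right) \left(-15\right) = \left(-1140\right) \left(-15\right) = 17100$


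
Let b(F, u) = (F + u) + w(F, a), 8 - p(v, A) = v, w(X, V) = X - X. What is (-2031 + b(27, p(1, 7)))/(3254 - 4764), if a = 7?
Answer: 1997/1510 ≈ 1.3225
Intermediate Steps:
w(X, V) = 0
p(v, A) = 8 - v
b(F, u) = F + u (b(F, u) = (F + u) + 0 = F + u)
(-2031 + b(27, p(1, 7)))/(3254 - 4764) = (-2031 + (27 + (8 - 1*1)))/(3254 - 4764) = (-2031 + (27 + (8 - 1)))/(-1510) = (-2031 + (27 + 7))*(-1/1510) = (-2031 + 34)*(-1/1510) = -1997*(-1/1510) = 1997/1510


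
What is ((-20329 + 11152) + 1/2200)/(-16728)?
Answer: 20189399/36801600 ≈ 0.54860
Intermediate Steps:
((-20329 + 11152) + 1/2200)/(-16728) = (-9177 + 1/2200)*(-1/16728) = -20189399/2200*(-1/16728) = 20189399/36801600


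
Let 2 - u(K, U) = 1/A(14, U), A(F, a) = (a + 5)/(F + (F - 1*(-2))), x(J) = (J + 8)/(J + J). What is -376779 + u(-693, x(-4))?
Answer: -1130351/3 ≈ -3.7678e+5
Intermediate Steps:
x(J) = (8 + J)/(2*J) (x(J) = (8 + J)/((2*J)) = (8 + J)*(1/(2*J)) = (8 + J)/(2*J))
A(F, a) = (5 + a)/(2 + 2*F) (A(F, a) = (5 + a)/(F + (F + 2)) = (5 + a)/(F + (2 + F)) = (5 + a)/(2 + 2*F))
u(K, U) = 2 - 1/(⅙ + U/30) (u(K, U) = 2 - 1/((5 + U)/(2*(1 + 14))) = 2 - 1/((½)*(5 + U)/15) = 2 - 1/((½)*(1/15)*(5 + U)) = 2 - 1/(⅙ + U/30))
-376779 + u(-693, x(-4)) = -376779 + 2*(-10 + (½)*(8 - 4)/(-4))/(5 + (½)*(8 - 4)/(-4)) = -376779 + 2*(-10 + (½)*(-¼)*4)/(5 + (½)*(-¼)*4) = -376779 + 2*(-10 - ½)/(5 - ½) = -376779 + 2*(-21/2)/(9/2) = -376779 + 2*(2/9)*(-21/2) = -376779 - 14/3 = -1130351/3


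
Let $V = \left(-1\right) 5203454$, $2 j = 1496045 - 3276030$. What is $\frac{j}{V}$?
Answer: $\frac{1779985}{10406908} \approx 0.17104$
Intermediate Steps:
$j = - \frac{1779985}{2}$ ($j = \frac{1496045 - 3276030}{2} = \frac{1}{2} \left(-1779985\right) = - \frac{1779985}{2} \approx -8.8999 \cdot 10^{5}$)
$V = -5203454$
$\frac{j}{V} = - \frac{1779985}{2 \left(-5203454\right)} = \left(- \frac{1779985}{2}\right) \left(- \frac{1}{5203454}\right) = \frac{1779985}{10406908}$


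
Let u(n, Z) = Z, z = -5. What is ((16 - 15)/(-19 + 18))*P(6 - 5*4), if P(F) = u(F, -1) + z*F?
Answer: -69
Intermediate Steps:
P(F) = -1 - 5*F
((16 - 15)/(-19 + 18))*P(6 - 5*4) = ((16 - 15)/(-19 + 18))*(-1 - 5*(6 - 5*4)) = (1/(-1))*(-1 - 5*(6 - 20)) = (-1*1)*(-1 - 5*(-14)) = -(-1 + 70) = -1*69 = -69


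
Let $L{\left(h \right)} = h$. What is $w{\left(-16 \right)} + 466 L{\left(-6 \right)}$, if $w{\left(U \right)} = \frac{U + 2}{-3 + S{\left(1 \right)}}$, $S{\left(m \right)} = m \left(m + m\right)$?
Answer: $-2782$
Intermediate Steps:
$S{\left(m \right)} = 2 m^{2}$ ($S{\left(m \right)} = m 2 m = 2 m^{2}$)
$w{\left(U \right)} = -2 - U$ ($w{\left(U \right)} = \frac{U + 2}{-3 + 2 \cdot 1^{2}} = \frac{2 + U}{-3 + 2 \cdot 1} = \frac{2 + U}{-3 + 2} = \frac{2 + U}{-1} = \left(2 + U\right) \left(-1\right) = -2 - U$)
$w{\left(-16 \right)} + 466 L{\left(-6 \right)} = \left(-2 - -16\right) + 466 \left(-6\right) = \left(-2 + 16\right) - 2796 = 14 - 2796 = -2782$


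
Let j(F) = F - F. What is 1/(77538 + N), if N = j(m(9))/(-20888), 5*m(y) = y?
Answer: 1/77538 ≈ 1.2897e-5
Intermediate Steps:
m(y) = y/5
j(F) = 0
N = 0 (N = 0/(-20888) = 0*(-1/20888) = 0)
1/(77538 + N) = 1/(77538 + 0) = 1/77538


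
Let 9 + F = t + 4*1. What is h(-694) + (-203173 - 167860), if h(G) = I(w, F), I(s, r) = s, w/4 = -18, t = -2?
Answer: -371105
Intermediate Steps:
w = -72 (w = 4*(-18) = -72)
F = -7 (F = -9 + (-2 + 4*1) = -9 + (-2 + 4) = -9 + 2 = -7)
h(G) = -72
h(-694) + (-203173 - 167860) = -72 + (-203173 - 167860) = -72 - 371033 = -371105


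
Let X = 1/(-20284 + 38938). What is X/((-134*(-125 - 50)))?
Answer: 1/437436300 ≈ 2.2860e-9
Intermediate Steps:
X = 1/18654 ≈ 5.3608e-5
X/((-134*(-125 - 50))) = 1/(18654*((-134*(-125 - 50)))) = 1/(18654*((-134*(-175)))) = (1/18654)/23450 = (1/18654)*(1/23450) = 1/437436300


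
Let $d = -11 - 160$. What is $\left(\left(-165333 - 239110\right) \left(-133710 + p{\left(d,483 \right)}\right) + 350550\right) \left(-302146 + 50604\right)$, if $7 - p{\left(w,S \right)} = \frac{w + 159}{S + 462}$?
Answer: $- \frac{4284718677936335246}{315} \approx -1.3602 \cdot 10^{16}$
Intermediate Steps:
$d = -171$
$p{\left(w,S \right)} = 7 - \frac{159 + w}{462 + S}$ ($p{\left(w,S \right)} = 7 - \frac{w + 159}{S + 462} = 7 - \frac{159 + w}{462 + S}$)
$\left(\left(-165333 - 239110\right) \left(-133710 + p{\left(d,483 \right)}\right) + 350550\right) \left(-302146 + 50604\right) = \left(\left(-165333 - 239110\right) \left(-133710 + \frac{3075 - -171 + 7 \cdot 483}{462 + 483}\right) + 350550\right) \left(-302146 + 50604\right) = \left(- 404443 \left(-133710 + \frac{3075 + 171 + 3381}{945}\right) + 350550\right) \left(-251542\right) = \left(- 404443 \left(-133710 + \frac{1}{945} \cdot 6627\right) + 350550\right) \left(-251542\right) = \left(- 404443 \left(-133710 + \frac{2209}{315}\right) + 350550\right) \left(-251542\right) = \left(\left(-404443\right) \left(- \frac{42116441}{315}\right) + 350550\right) \left(-251542\right) = \left(\frac{17033699747363}{315} + 350550\right) \left(-251542\right) = \frac{17033810170613}{315} \left(-251542\right) = - \frac{4284718677936335246}{315}$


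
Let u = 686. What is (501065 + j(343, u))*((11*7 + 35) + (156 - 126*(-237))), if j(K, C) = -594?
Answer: 15079191230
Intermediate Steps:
(501065 + j(343, u))*((11*7 + 35) + (156 - 126*(-237))) = (501065 - 594)*((11*7 + 35) + (156 - 126*(-237))) = 500471*((77 + 35) + (156 + 29862)) = 500471*(112 + 30018) = 500471*30130 = 15079191230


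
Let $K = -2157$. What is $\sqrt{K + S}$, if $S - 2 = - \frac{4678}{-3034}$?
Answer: $\frac{2 i \sqrt{1238932383}}{1517} \approx 46.405 i$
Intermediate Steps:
$S = \frac{5373}{1517}$ ($S = 2 - \frac{4678}{-3034} = 2 - - \frac{2339}{1517} = 2 + \frac{2339}{1517} = \frac{5373}{1517} \approx 3.5419$)
$\sqrt{K + S} = \sqrt{-2157 + \frac{5373}{1517}} = \sqrt{- \frac{3266796}{1517}} = \frac{2 i \sqrt{1238932383}}{1517}$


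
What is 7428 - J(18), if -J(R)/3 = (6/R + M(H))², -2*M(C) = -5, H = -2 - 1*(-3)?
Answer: 89425/12 ≈ 7452.1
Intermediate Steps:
H = 1 (H = -2 + 3 = 1)
M(C) = 5/2 (M(C) = -½*(-5) = 5/2)
J(R) = -3*(5/2 + 6/R)² (J(R) = -3*(6/R + 5/2)² = -3*(5/2 + 6/R)²)
7428 - J(18) = 7428 - (-3)*(12 + 5*18)²/(4*18²) = 7428 - (-3)*(12 + 90)²/(4*324) = 7428 - (-3)*102²/(4*324) = 7428 - (-3)*10404/(4*324) = 7428 - 1*(-289/12) = 7428 + 289/12 = 89425/12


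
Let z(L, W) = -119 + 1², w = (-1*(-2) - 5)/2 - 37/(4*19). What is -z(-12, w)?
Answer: 118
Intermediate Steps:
w = -151/76 (w = (2 - 5)*(½) - 37/76 = -3*½ - 37*1/76 = -3/2 - 37/76 = -151/76 ≈ -1.9868)
z(L, W) = -118 (z(L, W) = -119 + 1 = -118)
-z(-12, w) = -1*(-118) = 118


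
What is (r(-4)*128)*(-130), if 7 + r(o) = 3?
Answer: 66560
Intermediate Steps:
r(o) = -4 (r(o) = -7 + 3 = -4)
(r(-4)*128)*(-130) = -4*128*(-130) = -512*(-130) = 66560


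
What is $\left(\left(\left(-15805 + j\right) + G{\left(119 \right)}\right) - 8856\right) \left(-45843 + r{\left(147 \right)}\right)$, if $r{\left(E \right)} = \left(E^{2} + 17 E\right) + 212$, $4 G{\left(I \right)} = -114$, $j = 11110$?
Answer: $\frac{584543157}{2} \approx 2.9227 \cdot 10^{8}$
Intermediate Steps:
$G{\left(I \right)} = - \frac{57}{2}$ ($G{\left(I \right)} = \frac{1}{4} \left(-114\right) = - \frac{57}{2}$)
$r{\left(E \right)} = 212 + E^{2} + 17 E$
$\left(\left(\left(-15805 + j\right) + G{\left(119 \right)}\right) - 8856\right) \left(-45843 + r{\left(147 \right)}\right) = \left(\left(\left(-15805 + 11110\right) - \frac{57}{2}\right) - 8856\right) \left(-45843 + \left(212 + 147^{2} + 17 \cdot 147\right)\right) = \left(\left(-4695 - \frac{57}{2}\right) - 8856\right) \left(-45843 + \left(212 + 21609 + 2499\right)\right) = \left(- \frac{9447}{2} - 8856\right) \left(-45843 + 24320\right) = \left(- \frac{27159}{2}\right) \left(-21523\right) = \frac{584543157}{2}$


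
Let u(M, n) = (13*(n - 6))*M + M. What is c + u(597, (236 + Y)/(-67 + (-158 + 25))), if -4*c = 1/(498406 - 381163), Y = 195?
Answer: -1470085473263/23448600 ≈ -62694.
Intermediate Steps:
u(M, n) = M + M*(-78 + 13*n) (u(M, n) = (13*(-6 + n))*M + M = (-78 + 13*n)*M + M = M*(-78 + 13*n) + M = M + M*(-78 + 13*n))
c = -1/468972 (c = -1/(4*(498406 - 381163)) = -¼/117243 = -¼*1/117243 = -1/468972 ≈ -2.1323e-6)
c + u(597, (236 + Y)/(-67 + (-158 + 25))) = -1/468972 + 597*(-77 + 13*((236 + 195)/(-67 + (-158 + 25)))) = -1/468972 + 597*(-77 + 13*(431/(-67 - 133))) = -1/468972 + 597*(-77 + 13*(431/(-200))) = -1/468972 + 597*(-77 + 13*(431*(-1/200))) = -1/468972 + 597*(-77 + 13*(-431/200)) = -1/468972 + 597*(-77 - 5603/200) = -1/468972 + 597*(-21003/200) = -1/468972 - 12538791/200 = -1470085473263/23448600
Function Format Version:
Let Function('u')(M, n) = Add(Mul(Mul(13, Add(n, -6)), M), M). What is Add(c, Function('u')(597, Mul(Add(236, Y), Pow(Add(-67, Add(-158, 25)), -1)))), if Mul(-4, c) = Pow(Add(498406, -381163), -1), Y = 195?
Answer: Rational(-1470085473263, 23448600) ≈ -62694.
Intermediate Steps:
Function('u')(M, n) = Add(M, Mul(M, Add(-78, Mul(13, n)))) (Function('u')(M, n) = Add(Mul(Mul(13, Add(-6, n)), M), M) = Add(Mul(Add(-78, Mul(13, n)), M), M) = Add(Mul(M, Add(-78, Mul(13, n))), M) = Add(M, Mul(M, Add(-78, Mul(13, n)))))
c = Rational(-1, 468972) (c = Mul(Rational(-1, 4), Pow(Add(498406, -381163), -1)) = Mul(Rational(-1, 4), Pow(117243, -1)) = Mul(Rational(-1, 4), Rational(1, 117243)) = Rational(-1, 468972) ≈ -2.1323e-6)
Add(c, Function('u')(597, Mul(Add(236, Y), Pow(Add(-67, Add(-158, 25)), -1)))) = Add(Rational(-1, 468972), Mul(597, Add(-77, Mul(13, Mul(Add(236, 195), Pow(Add(-67, Add(-158, 25)), -1)))))) = Add(Rational(-1, 468972), Mul(597, Add(-77, Mul(13, Mul(431, Pow(Add(-67, -133), -1)))))) = Add(Rational(-1, 468972), Mul(597, Add(-77, Mul(13, Mul(431, Pow(-200, -1)))))) = Add(Rational(-1, 468972), Mul(597, Add(-77, Mul(13, Mul(431, Rational(-1, 200)))))) = Add(Rational(-1, 468972), Mul(597, Add(-77, Mul(13, Rational(-431, 200))))) = Add(Rational(-1, 468972), Mul(597, Add(-77, Rational(-5603, 200)))) = Add(Rational(-1, 468972), Mul(597, Rational(-21003, 200))) = Add(Rational(-1, 468972), Rational(-12538791, 200)) = Rational(-1470085473263, 23448600)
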